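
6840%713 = 423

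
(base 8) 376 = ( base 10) 254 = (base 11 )211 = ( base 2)11111110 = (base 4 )3332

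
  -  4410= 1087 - 5497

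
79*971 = 76709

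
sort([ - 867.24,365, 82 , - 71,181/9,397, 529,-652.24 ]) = [ - 867.24 , - 652.24, -71,181/9,82,365,397,529] 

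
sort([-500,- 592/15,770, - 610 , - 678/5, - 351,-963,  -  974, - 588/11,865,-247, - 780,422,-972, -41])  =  [- 974, - 972,-963,- 780,- 610, - 500,  -  351 ,-247,-678/5,-588/11, - 41,  -  592/15, 422,770,865]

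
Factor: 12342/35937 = 2^1 * 3^( - 2) * 11^ ( - 1)*17^1  =  34/99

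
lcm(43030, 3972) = 258180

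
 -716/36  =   -20  +  1/9 = -19.89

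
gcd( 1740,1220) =20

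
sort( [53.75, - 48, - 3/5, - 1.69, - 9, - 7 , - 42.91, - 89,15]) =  [ - 89, - 48, - 42.91, - 9, - 7,-1.69, - 3/5 , 15, 53.75]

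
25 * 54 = 1350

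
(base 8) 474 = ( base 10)316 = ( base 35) 91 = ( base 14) 188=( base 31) a6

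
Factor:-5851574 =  - 2^1*797^1*3671^1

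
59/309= 59/309 = 0.19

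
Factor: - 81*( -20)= 2^2*3^4*5^1 = 1620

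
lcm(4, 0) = 0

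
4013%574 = 569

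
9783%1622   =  51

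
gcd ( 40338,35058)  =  6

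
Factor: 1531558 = 2^1*7^1*109397^1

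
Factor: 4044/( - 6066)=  - 2^1* 3^( - 1) = - 2/3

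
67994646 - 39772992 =28221654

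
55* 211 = 11605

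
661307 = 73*9059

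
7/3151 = 7/3151 = 0.00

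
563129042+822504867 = 1385633909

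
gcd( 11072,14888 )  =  8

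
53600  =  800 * 67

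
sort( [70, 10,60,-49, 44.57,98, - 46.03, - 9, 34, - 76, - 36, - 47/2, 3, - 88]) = [ - 88,-76, - 49,  -  46.03,- 36, - 47/2,-9,3,10,34, 44.57,60,  70,98 ]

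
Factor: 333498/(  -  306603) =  - 2^1*3^ ( -1)*19^( - 1) * 31^1 = -  62/57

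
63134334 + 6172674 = 69307008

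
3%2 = 1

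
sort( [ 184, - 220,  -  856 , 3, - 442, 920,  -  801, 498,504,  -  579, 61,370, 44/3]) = [ - 856,  -  801, - 579, - 442, - 220, 3, 44/3, 61,184, 370, 498,504, 920 ] 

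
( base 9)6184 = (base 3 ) 20012211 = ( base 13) 20A7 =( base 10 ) 4531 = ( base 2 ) 1000110110011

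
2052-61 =1991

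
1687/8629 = 1687/8629 = 0.20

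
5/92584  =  5/92584 = 0.00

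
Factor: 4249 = 7^1*607^1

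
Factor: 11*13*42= 2^1 *3^1*7^1*11^1*13^1= 6006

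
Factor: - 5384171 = - 13^2*31859^1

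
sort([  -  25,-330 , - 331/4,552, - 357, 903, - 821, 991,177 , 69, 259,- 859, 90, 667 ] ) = [-859,-821, - 357, - 330, - 331/4, - 25, 69,90, 177 , 259, 552, 667, 903,991]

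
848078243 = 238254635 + 609823608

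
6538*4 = 26152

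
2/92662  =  1/46331 = 0.00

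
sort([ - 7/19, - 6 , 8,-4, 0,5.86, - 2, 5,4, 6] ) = [-6,-4, - 2, - 7/19, 0, 4, 5, 5.86, 6,8]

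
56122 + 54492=110614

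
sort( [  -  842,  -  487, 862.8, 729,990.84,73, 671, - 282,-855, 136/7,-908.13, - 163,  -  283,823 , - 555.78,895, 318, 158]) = [ - 908.13, - 855, - 842 , - 555.78,  -  487, - 283,  -  282,- 163, 136/7, 73, 158,318, 671 , 729, 823 , 862.8, 895,990.84]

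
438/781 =438/781 = 0.56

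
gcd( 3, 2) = 1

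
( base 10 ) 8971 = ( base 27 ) C87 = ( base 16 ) 230B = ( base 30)9t1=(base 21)k74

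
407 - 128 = 279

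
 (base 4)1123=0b1011011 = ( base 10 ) 91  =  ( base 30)31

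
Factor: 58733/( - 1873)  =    -  1873^(-1)*58733^1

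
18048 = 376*48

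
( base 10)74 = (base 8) 112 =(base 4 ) 1022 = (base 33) 28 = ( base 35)24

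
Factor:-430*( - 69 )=2^1 * 3^1*5^1 *23^1*43^1= 29670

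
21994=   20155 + 1839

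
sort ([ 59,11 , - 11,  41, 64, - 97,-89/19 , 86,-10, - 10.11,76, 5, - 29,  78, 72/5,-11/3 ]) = [ - 97, -29, -11 ,  -  10.11 , - 10, - 89/19, - 11/3,5,11,  72/5, 41, 59, 64, 76,  78,  86] 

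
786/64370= 393/32185 = 0.01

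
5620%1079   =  225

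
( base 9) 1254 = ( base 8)1654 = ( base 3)1021211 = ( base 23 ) 1HK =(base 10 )940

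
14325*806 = 11545950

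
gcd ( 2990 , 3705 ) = 65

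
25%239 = 25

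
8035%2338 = 1021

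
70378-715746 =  - 645368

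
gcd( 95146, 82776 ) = 2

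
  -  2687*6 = -16122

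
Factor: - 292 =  - 2^2*  73^1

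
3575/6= 3575/6= 595.83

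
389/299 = 389/299 = 1.30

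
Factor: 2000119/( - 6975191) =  -11^1*349^1*457^( - 1 )*521^1*15263^( - 1)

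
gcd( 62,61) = 1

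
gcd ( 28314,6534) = 2178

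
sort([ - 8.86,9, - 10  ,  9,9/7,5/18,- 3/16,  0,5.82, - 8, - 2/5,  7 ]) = [ - 10 , - 8.86, - 8, - 2/5, - 3/16,0, 5/18, 9/7,5.82,7,9, 9]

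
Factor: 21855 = 3^1*5^1 * 31^1*47^1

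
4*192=768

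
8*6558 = 52464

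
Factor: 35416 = 2^3 * 19^1*233^1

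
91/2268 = 13/324 =0.04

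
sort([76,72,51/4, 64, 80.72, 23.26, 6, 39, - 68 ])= [-68,6, 51/4,23.26, 39 , 64, 72,76, 80.72 ] 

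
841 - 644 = 197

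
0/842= 0 = 0.00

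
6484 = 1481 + 5003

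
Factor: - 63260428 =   -  2^2 * 7^1*11^1*205391^1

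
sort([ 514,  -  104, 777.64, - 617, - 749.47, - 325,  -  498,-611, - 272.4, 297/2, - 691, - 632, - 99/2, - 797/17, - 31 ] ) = [ - 749.47,-691, -632, - 617, - 611, - 498, - 325, -272.4,  -  104, - 99/2, - 797/17,- 31, 297/2, 514,777.64]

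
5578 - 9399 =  - 3821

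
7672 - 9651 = -1979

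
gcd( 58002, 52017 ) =21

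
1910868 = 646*2958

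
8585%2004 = 569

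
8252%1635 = 77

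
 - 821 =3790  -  4611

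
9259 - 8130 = 1129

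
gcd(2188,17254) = 2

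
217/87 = 217/87 = 2.49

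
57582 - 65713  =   - 8131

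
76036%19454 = 17674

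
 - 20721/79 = -263 + 56/79 = - 262.29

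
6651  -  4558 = 2093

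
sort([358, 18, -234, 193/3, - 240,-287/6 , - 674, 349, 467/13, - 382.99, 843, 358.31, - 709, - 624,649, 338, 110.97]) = [ - 709, - 674, - 624, - 382.99, - 240, - 234, - 287/6,18, 467/13, 193/3,110.97,338, 349,358, 358.31, 649, 843 ]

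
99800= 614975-515175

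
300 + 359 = 659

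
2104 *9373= 19720792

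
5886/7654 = 2943/3827 = 0.77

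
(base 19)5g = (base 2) 1101111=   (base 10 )111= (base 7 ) 216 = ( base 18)63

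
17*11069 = 188173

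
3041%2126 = 915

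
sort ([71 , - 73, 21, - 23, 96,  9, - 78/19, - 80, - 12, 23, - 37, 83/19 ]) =[ - 80,  -  73, - 37, - 23, - 12, -78/19, 83/19, 9,21, 23,71,96]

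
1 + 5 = 6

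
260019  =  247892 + 12127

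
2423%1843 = 580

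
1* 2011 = 2011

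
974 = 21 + 953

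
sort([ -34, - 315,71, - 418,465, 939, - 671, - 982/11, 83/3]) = [ - 671 ,  -  418, - 315, -982/11, - 34, 83/3, 71 , 465, 939]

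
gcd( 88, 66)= 22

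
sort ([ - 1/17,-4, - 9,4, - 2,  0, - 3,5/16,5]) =[ - 9,-4,-3, - 2, - 1/17,  0, 5/16,4, 5]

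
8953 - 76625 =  - 67672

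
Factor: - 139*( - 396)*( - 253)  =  - 2^2*3^2*11^2*23^1*139^1=   - 13926132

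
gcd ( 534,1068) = 534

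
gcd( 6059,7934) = 1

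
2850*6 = 17100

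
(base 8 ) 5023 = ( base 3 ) 10112112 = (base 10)2579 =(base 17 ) 8fc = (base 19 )72e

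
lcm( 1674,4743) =28458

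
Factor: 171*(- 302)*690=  - 2^2*3^3*5^1*19^1*23^1*151^1  =  - 35632980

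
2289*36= 82404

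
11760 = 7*1680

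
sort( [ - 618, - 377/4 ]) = [ - 618, - 377/4 ] 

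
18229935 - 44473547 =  - 26243612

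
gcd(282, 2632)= 94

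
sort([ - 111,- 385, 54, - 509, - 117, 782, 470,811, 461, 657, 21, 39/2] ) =[ - 509, - 385, - 117, - 111,39/2,  21,  54, 461, 470, 657,782, 811] 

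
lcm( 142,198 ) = 14058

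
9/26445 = 3/8815 = 0.00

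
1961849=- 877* ( - 2237) 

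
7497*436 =3268692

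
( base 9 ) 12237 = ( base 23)FC4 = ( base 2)10000000010111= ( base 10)8215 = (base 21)id4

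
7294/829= 7294/829   =  8.80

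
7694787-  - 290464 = 7985251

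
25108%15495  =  9613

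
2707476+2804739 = 5512215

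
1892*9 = 17028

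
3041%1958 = 1083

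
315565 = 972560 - 656995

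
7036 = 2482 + 4554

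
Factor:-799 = -17^1 *47^1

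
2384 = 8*298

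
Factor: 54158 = 2^1 * 13^1*2083^1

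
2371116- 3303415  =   - 932299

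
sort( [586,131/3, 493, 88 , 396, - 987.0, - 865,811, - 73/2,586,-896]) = [ - 987.0, - 896, - 865, - 73/2, 131/3, 88, 396, 493, 586,  586,811 ] 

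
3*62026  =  186078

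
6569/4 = 1642+1/4=1642.25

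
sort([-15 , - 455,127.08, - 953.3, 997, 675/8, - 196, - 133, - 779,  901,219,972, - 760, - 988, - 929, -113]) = [- 988, - 953.3,-929, - 779, - 760, - 455,-196, - 133, - 113,  -  15, 675/8, 127.08,219, 901 , 972, 997]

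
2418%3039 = 2418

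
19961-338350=  -  318389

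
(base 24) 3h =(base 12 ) 75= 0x59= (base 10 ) 89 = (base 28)35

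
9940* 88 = 874720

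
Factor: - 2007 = -3^2* 223^1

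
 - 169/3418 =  - 1 + 3249/3418 = -0.05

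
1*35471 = 35471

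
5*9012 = 45060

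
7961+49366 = 57327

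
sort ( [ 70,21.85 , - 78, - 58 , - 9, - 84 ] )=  [-84, - 78, - 58, - 9,21.85,70 ]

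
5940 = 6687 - 747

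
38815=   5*7763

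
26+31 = 57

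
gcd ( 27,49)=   1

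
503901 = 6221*81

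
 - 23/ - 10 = 2 + 3/10= 2.30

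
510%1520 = 510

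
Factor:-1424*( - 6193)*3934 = 34693285088 = 2^5*7^1*11^1 * 89^1* 281^1*563^1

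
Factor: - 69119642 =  - 2^1*34559821^1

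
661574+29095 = 690669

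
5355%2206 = 943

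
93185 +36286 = 129471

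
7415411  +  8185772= 15601183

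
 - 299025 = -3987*75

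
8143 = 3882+4261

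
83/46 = 1 + 37/46 = 1.80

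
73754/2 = 36877 = 36877.00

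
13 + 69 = 82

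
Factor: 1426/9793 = 2^1*7^( - 1 )*23^1*31^1*1399^(-1 )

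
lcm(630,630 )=630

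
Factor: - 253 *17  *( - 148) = 636548=2^2*11^1*17^1*23^1*37^1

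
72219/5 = 14443+4/5= 14443.80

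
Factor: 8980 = 2^2*5^1*449^1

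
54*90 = 4860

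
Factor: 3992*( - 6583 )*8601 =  - 226028568936= -2^3*3^1*29^1 * 47^1*61^1*227^1*499^1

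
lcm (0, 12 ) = 0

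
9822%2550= 2172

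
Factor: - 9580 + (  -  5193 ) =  - 11^1*17^1*79^1= - 14773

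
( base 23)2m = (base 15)48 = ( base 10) 68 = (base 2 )1000100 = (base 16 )44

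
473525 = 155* 3055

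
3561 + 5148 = 8709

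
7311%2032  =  1215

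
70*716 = 50120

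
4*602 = 2408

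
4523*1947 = 8806281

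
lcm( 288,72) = 288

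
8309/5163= 8309/5163 = 1.61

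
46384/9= 46384/9 = 5153.78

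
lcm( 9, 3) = 9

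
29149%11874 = 5401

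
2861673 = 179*15987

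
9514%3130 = 124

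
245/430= 49/86 = 0.57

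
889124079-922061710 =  -32937631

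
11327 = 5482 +5845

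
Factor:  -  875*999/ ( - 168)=41625/8 = 2^( -3)*3^2*5^3*37^1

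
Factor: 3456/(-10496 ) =-2^(-1)*3^3*41^( - 1 )=- 27/82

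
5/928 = 5/928 = 0.01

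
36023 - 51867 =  - 15844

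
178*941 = 167498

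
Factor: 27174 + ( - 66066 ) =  - 38892= - 2^2 * 3^1  *7^1*463^1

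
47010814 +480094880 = 527105694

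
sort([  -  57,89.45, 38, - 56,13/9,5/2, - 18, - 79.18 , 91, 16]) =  [ - 79.18, - 57, - 56, - 18,13/9,5/2,16,38,89.45,91]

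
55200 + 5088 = 60288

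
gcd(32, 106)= 2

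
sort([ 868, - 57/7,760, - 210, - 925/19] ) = [-210, - 925/19,-57/7,760, 868 ]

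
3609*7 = 25263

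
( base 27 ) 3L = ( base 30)3c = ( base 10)102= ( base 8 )146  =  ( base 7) 204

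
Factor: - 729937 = -13^1*56149^1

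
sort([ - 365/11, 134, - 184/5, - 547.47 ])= [ - 547.47, - 184/5, - 365/11, 134]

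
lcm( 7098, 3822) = 49686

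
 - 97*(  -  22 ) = 2134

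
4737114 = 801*5914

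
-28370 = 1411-29781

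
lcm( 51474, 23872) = 1647168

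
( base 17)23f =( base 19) 1EH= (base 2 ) 1010000100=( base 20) 1C4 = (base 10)644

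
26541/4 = 26541/4 = 6635.25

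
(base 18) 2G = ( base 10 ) 52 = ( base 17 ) 31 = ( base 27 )1P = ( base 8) 64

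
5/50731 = 5/50731= 0.00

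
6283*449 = 2821067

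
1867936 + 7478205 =9346141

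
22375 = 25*895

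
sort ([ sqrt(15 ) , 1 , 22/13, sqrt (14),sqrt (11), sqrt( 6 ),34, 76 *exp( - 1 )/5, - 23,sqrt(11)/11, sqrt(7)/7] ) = [ - 23, sqrt( 11)/11, sqrt (7)/7,1, 22/13,sqrt( 6 ),sqrt(11),sqrt(14),sqrt ( 15),76*exp( - 1)/5,34 ] 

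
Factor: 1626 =2^1*3^1*271^1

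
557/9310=557/9310=0.06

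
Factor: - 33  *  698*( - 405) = 2^1 *3^5 * 5^1*11^1*349^1  =  9328770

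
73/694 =73/694 = 0.11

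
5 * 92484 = 462420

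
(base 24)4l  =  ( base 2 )1110101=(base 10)117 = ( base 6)313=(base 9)140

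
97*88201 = 8555497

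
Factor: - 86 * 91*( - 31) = 242606 = 2^1*7^1*13^1 * 31^1*43^1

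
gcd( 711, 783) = 9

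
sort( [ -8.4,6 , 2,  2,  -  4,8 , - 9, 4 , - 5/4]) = [  -  9, - 8.4, - 4, - 5/4, 2,2,4,6,8 ] 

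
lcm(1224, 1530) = 6120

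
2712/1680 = 1 + 43/70 = 1.61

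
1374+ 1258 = 2632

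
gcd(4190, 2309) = 1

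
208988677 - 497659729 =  - 288671052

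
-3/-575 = 3/575= 0.01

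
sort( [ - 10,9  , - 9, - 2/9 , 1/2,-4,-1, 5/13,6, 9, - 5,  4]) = [ - 10 , - 9, - 5, - 4, - 1, - 2/9 , 5/13,1/2, 4,  6, 9, 9]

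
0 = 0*24221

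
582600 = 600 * 971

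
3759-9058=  - 5299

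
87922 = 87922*1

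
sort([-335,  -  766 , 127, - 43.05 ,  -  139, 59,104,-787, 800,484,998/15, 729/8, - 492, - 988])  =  [ - 988, - 787,-766 , - 492,- 335 , - 139,  -  43.05,59, 998/15 , 729/8,104 , 127 , 484,800 ]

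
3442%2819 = 623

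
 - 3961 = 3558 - 7519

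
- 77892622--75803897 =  - 2088725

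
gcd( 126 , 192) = 6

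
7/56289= 7/56289 = 0.00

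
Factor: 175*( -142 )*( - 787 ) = 19556950 = 2^1  *  5^2*7^1*71^1*787^1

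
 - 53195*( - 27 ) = 1436265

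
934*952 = 889168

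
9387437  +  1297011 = 10684448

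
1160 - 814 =346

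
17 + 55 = 72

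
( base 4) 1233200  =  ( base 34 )65u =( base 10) 7136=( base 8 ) 15740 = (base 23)db6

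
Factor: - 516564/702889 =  - 2^2*3^3*11^ ( - 2)*37^( - 1)*157^( - 1)*4783^1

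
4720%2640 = 2080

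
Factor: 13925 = 5^2 * 557^1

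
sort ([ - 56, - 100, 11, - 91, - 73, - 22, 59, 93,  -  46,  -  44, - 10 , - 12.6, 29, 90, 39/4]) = [  -  100, - 91, - 73, - 56, - 46, - 44, - 22, - 12.6, - 10, 39/4,  11,29, 59, 90, 93] 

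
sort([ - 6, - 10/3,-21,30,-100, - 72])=[ - 100, - 72, - 21, -6, - 10/3,30 ] 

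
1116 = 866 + 250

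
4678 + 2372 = 7050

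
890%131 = 104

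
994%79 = 46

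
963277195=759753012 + 203524183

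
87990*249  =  21909510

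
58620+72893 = 131513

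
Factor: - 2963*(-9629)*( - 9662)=-2^1*2963^1 *4831^1* 9629^1 = - 275663884274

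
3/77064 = 1/25688 = 0.00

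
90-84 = 6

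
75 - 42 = 33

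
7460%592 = 356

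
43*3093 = 132999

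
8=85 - 77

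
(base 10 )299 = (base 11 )252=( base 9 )362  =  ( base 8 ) 453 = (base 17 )10A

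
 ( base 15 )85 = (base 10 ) 125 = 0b1111101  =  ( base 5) 1000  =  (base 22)5f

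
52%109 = 52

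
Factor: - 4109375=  - 5^6 * 263^1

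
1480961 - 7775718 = - 6294757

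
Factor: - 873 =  - 3^2*97^1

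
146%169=146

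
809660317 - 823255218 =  - 13594901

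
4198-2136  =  2062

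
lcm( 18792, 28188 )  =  56376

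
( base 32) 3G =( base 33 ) 3D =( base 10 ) 112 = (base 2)1110000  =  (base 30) 3M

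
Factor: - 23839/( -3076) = 31/4 = 2^(-2 )*31^1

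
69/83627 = 69/83627 =0.00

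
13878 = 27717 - 13839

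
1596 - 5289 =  - 3693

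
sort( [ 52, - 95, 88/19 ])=[-95, 88/19,  52]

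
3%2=1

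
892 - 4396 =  - 3504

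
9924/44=225 + 6/11= 225.55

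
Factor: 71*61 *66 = 285846 = 2^1* 3^1*11^1*61^1*71^1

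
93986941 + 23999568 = 117986509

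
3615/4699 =3615/4699 = 0.77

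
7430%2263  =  641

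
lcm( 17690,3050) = 88450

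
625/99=6 + 31/99= 6.31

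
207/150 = 1 + 19/50=1.38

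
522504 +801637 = 1324141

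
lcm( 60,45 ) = 180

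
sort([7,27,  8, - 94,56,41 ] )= [-94,7, 8,  27,41,56 ]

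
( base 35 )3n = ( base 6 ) 332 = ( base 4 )2000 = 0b10000000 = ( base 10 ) 128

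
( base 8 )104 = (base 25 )2i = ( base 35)1x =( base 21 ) 35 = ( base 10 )68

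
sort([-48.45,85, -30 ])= [ - 48.45, - 30,85 ] 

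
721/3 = 240+ 1/3 = 240.33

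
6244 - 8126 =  - 1882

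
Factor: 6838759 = 41^1*166799^1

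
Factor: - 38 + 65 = 27 = 3^3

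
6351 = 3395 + 2956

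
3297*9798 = 32304006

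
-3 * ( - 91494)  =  274482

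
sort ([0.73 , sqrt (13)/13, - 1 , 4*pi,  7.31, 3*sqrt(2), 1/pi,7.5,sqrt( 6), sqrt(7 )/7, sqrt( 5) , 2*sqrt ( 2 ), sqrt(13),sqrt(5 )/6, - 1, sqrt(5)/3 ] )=[-1, - 1,sqrt ( 13 ) /13,1/pi , sqrt(5 ) /6,sqrt( 7 )/7,  0.73 , sqrt( 5)/3,sqrt(5 ),sqrt(6) , 2*sqrt(2 ),sqrt(13) , 3* sqrt(2 ),7.31,7.5,4 * pi] 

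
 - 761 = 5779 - 6540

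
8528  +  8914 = 17442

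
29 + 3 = 32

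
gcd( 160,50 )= 10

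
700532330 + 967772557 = 1668304887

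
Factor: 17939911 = 11^1  *  883^1*1847^1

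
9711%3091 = 438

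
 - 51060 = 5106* ( - 10 )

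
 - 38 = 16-54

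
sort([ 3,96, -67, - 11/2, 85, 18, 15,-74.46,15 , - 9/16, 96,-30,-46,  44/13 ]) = [ - 74.46 ,-67, - 46, - 30, - 11/2, - 9/16, 3, 44/13, 15, 15,18,85, 96 , 96 ] 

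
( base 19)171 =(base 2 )111101111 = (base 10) 495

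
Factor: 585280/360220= 944/581 = 2^4*7^(-1 )*59^1*83^ ( - 1) 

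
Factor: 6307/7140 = 53/60 = 2^( - 2 ) * 3^( - 1 )*5^( - 1 )*53^1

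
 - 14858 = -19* 782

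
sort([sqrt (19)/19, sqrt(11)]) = [ sqrt( 19 )/19,sqrt(11)]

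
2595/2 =2595/2 = 1297.50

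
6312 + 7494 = 13806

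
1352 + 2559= 3911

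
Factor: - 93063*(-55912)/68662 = 2601669228/34331=2^2 * 3^1  *11^( - 1)*29^1*67^1*241^1 *463^1*3121^(-1)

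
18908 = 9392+9516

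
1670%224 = 102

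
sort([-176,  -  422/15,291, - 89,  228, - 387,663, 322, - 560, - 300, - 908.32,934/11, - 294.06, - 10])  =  [ - 908.32, - 560, - 387, - 300, - 294.06 , - 176, - 89,-422/15,-10,934/11,228,291,322,663]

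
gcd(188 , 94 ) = 94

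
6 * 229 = 1374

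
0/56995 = 0 = 0.00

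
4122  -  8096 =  - 3974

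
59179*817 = 48349243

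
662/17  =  662/17 = 38.94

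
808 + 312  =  1120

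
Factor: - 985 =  - 5^1*197^1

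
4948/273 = 18 + 34/273 = 18.12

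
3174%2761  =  413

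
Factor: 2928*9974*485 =2^5*3^1*5^1*61^1*97^1*4987^1= 14163877920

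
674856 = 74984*9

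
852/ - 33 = -284/11 = - 25.82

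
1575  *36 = 56700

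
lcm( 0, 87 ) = 0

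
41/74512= 41/74512 = 0.00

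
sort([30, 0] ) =[0 , 30]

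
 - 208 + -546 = - 754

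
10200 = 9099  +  1101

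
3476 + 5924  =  9400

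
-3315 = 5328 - 8643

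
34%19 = 15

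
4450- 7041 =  - 2591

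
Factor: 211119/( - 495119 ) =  - 3^1*70373^1*495119^( - 1)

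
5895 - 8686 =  - 2791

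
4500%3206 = 1294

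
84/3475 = 84/3475 = 0.02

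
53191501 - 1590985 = 51600516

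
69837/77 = 906 + 75/77=906.97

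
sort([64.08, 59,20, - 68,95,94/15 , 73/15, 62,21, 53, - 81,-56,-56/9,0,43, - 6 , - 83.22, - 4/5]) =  [ - 83.22, - 81, - 68, - 56,- 56/9, - 6,-4/5,0 , 73/15,94/15,20 , 21, 43,53, 59,62,64.08, 95]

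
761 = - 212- - 973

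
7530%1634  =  994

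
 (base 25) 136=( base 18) 234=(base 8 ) 1302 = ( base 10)706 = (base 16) 2C2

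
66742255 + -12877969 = 53864286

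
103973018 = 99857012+4116006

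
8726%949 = 185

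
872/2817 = 872/2817 = 0.31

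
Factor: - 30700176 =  - 2^4*3^1*13^1 * 49199^1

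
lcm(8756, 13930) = 306460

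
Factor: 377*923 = 13^2*29^1*71^1 = 347971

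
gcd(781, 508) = 1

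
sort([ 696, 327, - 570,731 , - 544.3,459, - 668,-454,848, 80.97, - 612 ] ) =[-668, - 612,- 570,-544.3, - 454, 80.97,327, 459,696,731,848]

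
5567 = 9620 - 4053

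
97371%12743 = 8170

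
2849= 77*37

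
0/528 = 0 = 0.00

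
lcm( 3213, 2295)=16065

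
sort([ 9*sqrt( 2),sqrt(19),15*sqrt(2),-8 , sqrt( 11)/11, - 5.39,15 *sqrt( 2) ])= [-8, - 5.39,sqrt ( 11 ) /11, sqrt( 19), 9*sqrt(2), 15*sqrt(2),15*  sqrt (2) ]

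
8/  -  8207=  - 1 + 8199/8207 =- 0.00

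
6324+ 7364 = 13688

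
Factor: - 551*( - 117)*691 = 44546697 = 3^2*13^1* 19^1*29^1*691^1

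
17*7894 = 134198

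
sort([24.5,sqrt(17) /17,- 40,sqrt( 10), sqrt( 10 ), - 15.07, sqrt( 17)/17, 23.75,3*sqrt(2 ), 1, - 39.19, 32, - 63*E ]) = [  -  63*E , - 40,  -  39.19,-15.07,sqrt( 17 )/17, sqrt(17 )/17 , 1 , sqrt(10),sqrt( 10) , 3*sqrt(2),  23.75,  24.5, 32 ]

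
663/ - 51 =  - 13/1 = - 13.00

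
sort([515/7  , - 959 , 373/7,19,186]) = [ - 959, 19,373/7 , 515/7,  186]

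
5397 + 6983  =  12380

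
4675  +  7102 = 11777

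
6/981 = 2/327 = 0.01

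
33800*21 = 709800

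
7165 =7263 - 98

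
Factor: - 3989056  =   - 2^6*157^1*397^1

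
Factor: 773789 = 17^1*23^1*1979^1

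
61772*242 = 14948824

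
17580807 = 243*72349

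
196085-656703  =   - 460618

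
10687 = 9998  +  689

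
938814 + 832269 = 1771083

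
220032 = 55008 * 4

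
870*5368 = 4670160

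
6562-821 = 5741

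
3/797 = 3/797 = 0.00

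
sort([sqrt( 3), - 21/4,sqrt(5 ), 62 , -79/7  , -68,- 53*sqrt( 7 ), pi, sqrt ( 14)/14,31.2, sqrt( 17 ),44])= [ - 53*sqrt(7), - 68, - 79/7,  -  21/4, sqrt ( 14)/14,sqrt( 3),  sqrt( 5 ), pi,sqrt ( 17),  31.2, 44,62 ] 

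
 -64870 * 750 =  - 48652500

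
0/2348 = 0  =  0.00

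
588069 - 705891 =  - 117822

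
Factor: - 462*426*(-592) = 2^6 * 3^2 * 7^1*11^1*37^1*71^1 = 116512704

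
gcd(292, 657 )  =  73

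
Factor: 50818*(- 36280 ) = -1843677040  =  - 2^4*5^1 * 907^1 * 25409^1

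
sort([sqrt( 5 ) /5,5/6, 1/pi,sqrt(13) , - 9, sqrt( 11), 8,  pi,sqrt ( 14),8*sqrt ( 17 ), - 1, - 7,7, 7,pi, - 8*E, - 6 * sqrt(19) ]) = [ - 6*sqrt(19),-8  *  E, - 9, - 7, - 1,1/pi,sqrt (5)/5, 5/6,pi,pi , sqrt(11),sqrt( 13), sqrt(14 )  ,  7,7,8,  8 * sqrt(17)]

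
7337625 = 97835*75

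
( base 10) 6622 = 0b1100111011110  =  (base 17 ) 15F9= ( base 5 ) 202442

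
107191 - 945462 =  - 838271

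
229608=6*38268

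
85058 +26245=111303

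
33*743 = 24519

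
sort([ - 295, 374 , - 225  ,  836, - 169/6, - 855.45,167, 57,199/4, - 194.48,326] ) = [  -  855.45, - 295, - 225, - 194.48, - 169/6 , 199/4, 57, 167,326, 374 , 836]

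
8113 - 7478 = 635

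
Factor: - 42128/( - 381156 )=2^2*3^( -1 )*23^(-1 )*1381^ ( - 1 )*2633^1 = 10532/95289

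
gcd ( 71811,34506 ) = 9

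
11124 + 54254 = 65378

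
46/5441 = 46/5441 = 0.01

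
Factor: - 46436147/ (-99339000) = 2^( - 3)*3^( - 1)* 5^ (  -  3) *37^1*139^1*9029^1*33113^( - 1 )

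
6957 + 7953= 14910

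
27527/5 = 27527/5 = 5505.40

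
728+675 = 1403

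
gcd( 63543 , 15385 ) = 1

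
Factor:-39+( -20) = -59 = - 59^1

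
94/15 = 6 + 4/15=6.27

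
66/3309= 22/1103= 0.02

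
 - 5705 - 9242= -14947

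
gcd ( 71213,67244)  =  1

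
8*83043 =664344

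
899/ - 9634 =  - 1 + 8735/9634 =- 0.09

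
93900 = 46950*2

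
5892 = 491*12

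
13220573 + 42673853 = 55894426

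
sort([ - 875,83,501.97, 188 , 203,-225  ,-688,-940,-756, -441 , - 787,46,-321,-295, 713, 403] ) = [-940,-875, - 787,-756,  -  688,  -  441,  -  321, - 295,  -  225 , 46,83, 188, 203, 403, 501.97,713] 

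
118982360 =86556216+32426144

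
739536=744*994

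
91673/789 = 116+ 149/789 = 116.19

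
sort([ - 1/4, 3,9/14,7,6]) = [ - 1/4,9/14,3, 6,7] 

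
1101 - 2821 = -1720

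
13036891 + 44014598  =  57051489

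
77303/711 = 108 + 515/711 = 108.72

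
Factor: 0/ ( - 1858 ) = 0 = 0^1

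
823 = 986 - 163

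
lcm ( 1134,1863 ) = 26082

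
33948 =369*92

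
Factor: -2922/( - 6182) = 3^1*11^(-1 )*281^( - 1)*487^1 = 1461/3091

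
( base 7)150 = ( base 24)3c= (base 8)124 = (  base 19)48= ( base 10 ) 84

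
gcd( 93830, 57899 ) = 1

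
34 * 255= 8670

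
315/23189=315/23189 = 0.01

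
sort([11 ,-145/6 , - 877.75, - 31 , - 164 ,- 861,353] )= [  -  877.75, - 861, -164,- 31, - 145/6,  11,353]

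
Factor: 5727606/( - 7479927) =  - 2^1*3^( -1)*7^( - 1 )*13^( - 1 )*17^1 * 233^1*241^1* 9133^( - 1) = - 1909202/2493309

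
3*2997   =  8991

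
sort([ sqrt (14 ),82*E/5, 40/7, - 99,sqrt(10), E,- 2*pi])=[ - 99, - 2*pi,E, sqrt(10),sqrt(14 ),40/7, 82*E/5 ]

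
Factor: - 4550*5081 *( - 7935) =183445694250= 2^1*3^1 *5^3*7^1*13^1*23^2*5081^1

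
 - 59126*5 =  -295630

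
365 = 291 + 74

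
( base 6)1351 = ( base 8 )543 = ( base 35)A5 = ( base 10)355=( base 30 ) BP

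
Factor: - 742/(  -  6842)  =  371/3421 = 7^1 * 11^( - 1 )*53^1 * 311^(-1)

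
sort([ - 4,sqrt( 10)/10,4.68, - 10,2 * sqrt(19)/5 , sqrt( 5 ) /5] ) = [ - 10 ,-4,sqrt( 10) /10, sqrt( 5 )/5,2*  sqrt( 19 ) /5, 4.68]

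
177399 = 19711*9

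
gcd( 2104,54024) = 8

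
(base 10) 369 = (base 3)111200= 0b101110001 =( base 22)gh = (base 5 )2434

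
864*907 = 783648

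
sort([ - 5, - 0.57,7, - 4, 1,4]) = [ - 5, - 4, - 0.57,1,  4,7]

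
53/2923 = 53/2923 =0.02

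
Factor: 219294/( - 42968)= - 2^( - 2) *3^3*31^1*41^(-1) = - 837/164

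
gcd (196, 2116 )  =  4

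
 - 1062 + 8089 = 7027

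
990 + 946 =1936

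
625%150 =25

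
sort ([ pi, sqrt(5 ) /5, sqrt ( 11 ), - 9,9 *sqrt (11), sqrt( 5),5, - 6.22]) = [ - 9,- 6.22, sqrt ( 5 )/5 , sqrt( 5 ),  pi, sqrt ( 11) , 5, 9*sqrt( 11)] 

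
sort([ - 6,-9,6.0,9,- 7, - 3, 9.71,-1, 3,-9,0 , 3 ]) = [-9,- 9, - 7, - 6 ,-3,  -  1,  0,  3,3, 6.0,  9, 9.71]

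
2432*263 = 639616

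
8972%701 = 560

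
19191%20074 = 19191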